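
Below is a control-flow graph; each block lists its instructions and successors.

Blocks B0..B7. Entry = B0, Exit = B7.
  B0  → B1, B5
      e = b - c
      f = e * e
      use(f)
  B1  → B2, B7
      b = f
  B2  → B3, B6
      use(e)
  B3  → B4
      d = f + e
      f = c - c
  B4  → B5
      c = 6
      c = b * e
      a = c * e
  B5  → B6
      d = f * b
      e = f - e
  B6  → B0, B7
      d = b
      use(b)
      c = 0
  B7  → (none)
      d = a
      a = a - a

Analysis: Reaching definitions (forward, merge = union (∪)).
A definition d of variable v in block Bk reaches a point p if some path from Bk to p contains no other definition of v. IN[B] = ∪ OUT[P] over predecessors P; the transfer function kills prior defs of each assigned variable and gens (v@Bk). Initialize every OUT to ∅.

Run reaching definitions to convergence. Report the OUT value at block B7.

Answer: {a@B7, b@B1, c@B6, d@B7, e@B0, e@B5, f@B0, f@B3}

Derivation:
Converged values:
  B0: | IN={a@B4, b@B1, c@B6, d@B6, e@B0, e@B5, f@B0, f@B3} | OUT={a@B4, b@B1, c@B6, d@B6, e@B0, f@B0}
  B1: | IN={a@B4, b@B1, c@B6, d@B6, e@B0, f@B0} | OUT={a@B4, b@B1, c@B6, d@B6, e@B0, f@B0}
  B2: | IN={a@B4, b@B1, c@B6, d@B6, e@B0, f@B0} | OUT={a@B4, b@B1, c@B6, d@B6, e@B0, f@B0}
  B3: | IN={a@B4, b@B1, c@B6, d@B6, e@B0, f@B0} | OUT={a@B4, b@B1, c@B6, d@B3, e@B0, f@B3}
  B4: | IN={a@B4, b@B1, c@B6, d@B3, e@B0, f@B3} | OUT={a@B4, b@B1, c@B4, d@B3, e@B0, f@B3}
  B5: | IN={a@B4, b@B1, c@B4, c@B6, d@B3, d@B6, e@B0, f@B0, f@B3} | OUT={a@B4, b@B1, c@B4, c@B6, d@B5, e@B5, f@B0, f@B3}
  B6: | IN={a@B4, b@B1, c@B4, c@B6, d@B5, d@B6, e@B0, e@B5, f@B0, f@B3} | OUT={a@B4, b@B1, c@B6, d@B6, e@B0, e@B5, f@B0, f@B3}
  B7: | IN={a@B4, b@B1, c@B6, d@B6, e@B0, e@B5, f@B0, f@B3} | OUT={a@B7, b@B1, c@B6, d@B7, e@B0, e@B5, f@B0, f@B3}

Merge at B7: IN[B7] = OUT[B1] ⊔ OUT[B6] = {a@B4, b@B1, c@B6, d@B6, e@B0, e@B5, f@B0, f@B3}
Applying B7's transfer function to that IN value gives OUT[B7] (row B7 above).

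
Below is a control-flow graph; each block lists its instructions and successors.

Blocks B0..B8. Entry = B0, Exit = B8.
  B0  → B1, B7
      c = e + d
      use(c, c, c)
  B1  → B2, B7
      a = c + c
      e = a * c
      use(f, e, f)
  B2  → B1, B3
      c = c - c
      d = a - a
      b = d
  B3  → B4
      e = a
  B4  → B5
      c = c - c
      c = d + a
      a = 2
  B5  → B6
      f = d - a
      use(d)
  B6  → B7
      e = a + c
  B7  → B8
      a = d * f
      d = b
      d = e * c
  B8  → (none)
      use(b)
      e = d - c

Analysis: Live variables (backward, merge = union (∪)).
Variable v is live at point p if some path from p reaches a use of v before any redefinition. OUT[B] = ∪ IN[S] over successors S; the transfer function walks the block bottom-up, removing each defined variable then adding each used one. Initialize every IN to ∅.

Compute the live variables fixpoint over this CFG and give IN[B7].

Converged values:
  B0:   IN={b, d, e, f}   OUT={b, c, d, e, f}
  B1:   IN={b, c, d, f}   OUT={a, b, c, d, e, f}
  B2:   IN={a, c, f}   OUT={a, b, c, d, f}
  B3:   IN={a, b, c, d}   OUT={a, b, c, d}
  B4:   IN={a, b, c, d}   OUT={a, b, c, d}
  B5:   IN={a, b, c, d}   OUT={a, b, c, d, f}
  B6:   IN={a, b, c, d, f}   OUT={b, c, d, e, f}
  B7:   IN={b, c, d, e, f}   OUT={b, c, d}
  B8:   IN={b, c, d}   OUT={}

Merge at B7: OUT[B7] = IN[B8] = {b, c, d}
Applying B7's transfer function to that OUT value gives IN[B7] (row B7 above).

Answer: {b, c, d, e, f}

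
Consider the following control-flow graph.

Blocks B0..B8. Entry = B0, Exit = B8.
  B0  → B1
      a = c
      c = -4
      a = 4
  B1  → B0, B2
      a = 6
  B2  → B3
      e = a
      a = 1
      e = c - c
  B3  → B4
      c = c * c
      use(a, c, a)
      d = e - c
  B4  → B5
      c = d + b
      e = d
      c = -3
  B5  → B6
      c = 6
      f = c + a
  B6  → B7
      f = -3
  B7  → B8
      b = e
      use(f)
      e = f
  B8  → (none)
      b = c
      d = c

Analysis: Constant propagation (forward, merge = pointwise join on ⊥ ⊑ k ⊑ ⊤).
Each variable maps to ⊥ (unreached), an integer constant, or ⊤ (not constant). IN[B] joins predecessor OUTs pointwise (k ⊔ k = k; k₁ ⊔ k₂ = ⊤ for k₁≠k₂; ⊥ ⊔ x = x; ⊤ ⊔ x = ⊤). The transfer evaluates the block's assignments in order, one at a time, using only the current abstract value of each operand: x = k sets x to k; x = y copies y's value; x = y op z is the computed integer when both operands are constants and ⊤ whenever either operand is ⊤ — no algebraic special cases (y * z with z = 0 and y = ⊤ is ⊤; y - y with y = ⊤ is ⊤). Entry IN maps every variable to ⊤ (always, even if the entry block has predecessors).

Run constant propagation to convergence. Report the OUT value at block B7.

Answer: {a: 1, b: -16, c: 6, d: -16, e: -3, f: -3}

Derivation:
Converged values:
  B0: | IN=(all ⊤) | OUT={a:4, c:-4; rest ⊤}
  B1: | IN={a:4, c:-4; rest ⊤} | OUT={a:6, c:-4; rest ⊤}
  B2: | IN={a:6, c:-4; rest ⊤} | OUT={a:1, c:-4, e:0; rest ⊤}
  B3: | IN={a:1, c:-4, e:0; rest ⊤} | OUT={a:1, c:16, d:-16, e:0; rest ⊤}
  B4: | IN={a:1, c:16, d:-16, e:0; rest ⊤} | OUT={a:1, c:-3, d:-16, e:-16; rest ⊤}
  B5: | IN={a:1, c:-3, d:-16, e:-16; rest ⊤} | OUT={a:1, c:6, d:-16, e:-16, f:7; rest ⊤}
  B6: | IN={a:1, c:6, d:-16, e:-16, f:7; rest ⊤} | OUT={a:1, c:6, d:-16, e:-16, f:-3; rest ⊤}
  B7: | IN={a:1, c:6, d:-16, e:-16, f:-3; rest ⊤} | OUT={a:1, b:-16, c:6, d:-16, e:-3, f:-3; rest ⊤}
  B8: | IN={a:1, b:-16, c:6, d:-16, e:-3, f:-3; rest ⊤} | OUT={a:1, b:6, c:6, d:6, e:-3, f:-3; rest ⊤}

Merge at B7: IN[B7] = OUT[B6] = {a: 1, b: ⊤, c: 6, d: -16, e: -16, f: -3}
Applying B7's transfer function to that IN value gives OUT[B7] (row B7 above).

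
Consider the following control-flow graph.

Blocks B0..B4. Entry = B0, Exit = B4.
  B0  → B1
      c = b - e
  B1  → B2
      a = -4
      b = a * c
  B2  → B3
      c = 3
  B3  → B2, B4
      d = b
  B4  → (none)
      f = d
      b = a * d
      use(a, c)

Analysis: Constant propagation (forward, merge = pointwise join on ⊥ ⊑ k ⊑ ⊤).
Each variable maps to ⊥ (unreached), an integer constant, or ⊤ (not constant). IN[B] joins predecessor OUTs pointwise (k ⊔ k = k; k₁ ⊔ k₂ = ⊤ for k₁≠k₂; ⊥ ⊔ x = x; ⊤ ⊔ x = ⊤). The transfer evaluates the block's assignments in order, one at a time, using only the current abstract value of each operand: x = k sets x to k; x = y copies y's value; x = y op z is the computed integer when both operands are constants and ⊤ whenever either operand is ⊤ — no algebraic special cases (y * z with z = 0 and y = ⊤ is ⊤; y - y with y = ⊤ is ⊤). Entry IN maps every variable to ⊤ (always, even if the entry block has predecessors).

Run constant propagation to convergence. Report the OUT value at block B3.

Per-block solution:
  B0:   IN=(all ⊤)   OUT=(all ⊤)
  B1:   IN=(all ⊤)   OUT={a:-4; rest ⊤}
  B2:   IN={a:-4; rest ⊤}   OUT={a:-4, c:3; rest ⊤}
  B3:   IN={a:-4, c:3; rest ⊤}   OUT={a:-4, c:3; rest ⊤}
  B4:   IN={a:-4, c:3; rest ⊤}   OUT={a:-4, c:3; rest ⊤}

Merge at B3: IN[B3] = OUT[B2] = {a: -4, b: ⊤, c: 3, d: ⊤, e: ⊤, f: ⊤}
Applying B3's transfer function to that IN value gives OUT[B3] (row B3 above).

Answer: {a: -4, b: ⊤, c: 3, d: ⊤, e: ⊤, f: ⊤}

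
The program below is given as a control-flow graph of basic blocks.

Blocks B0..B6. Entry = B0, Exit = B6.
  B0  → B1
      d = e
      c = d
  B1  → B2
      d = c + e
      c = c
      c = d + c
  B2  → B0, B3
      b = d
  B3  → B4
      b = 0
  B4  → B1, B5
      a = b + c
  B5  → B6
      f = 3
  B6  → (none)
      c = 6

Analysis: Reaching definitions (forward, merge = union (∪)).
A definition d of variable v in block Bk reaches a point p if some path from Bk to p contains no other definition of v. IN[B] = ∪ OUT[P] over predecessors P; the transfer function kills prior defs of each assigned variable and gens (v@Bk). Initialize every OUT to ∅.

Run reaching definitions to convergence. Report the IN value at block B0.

Converged values:
  B0:  IN={a@B4, b@B2, c@B1, d@B1}  OUT={a@B4, b@B2, c@B0, d@B0}
  B1:  IN={a@B4, b@B2, b@B3, c@B0, c@B1, d@B0, d@B1}  OUT={a@B4, b@B2, b@B3, c@B1, d@B1}
  B2:  IN={a@B4, b@B2, b@B3, c@B1, d@B1}  OUT={a@B4, b@B2, c@B1, d@B1}
  B3:  IN={a@B4, b@B2, c@B1, d@B1}  OUT={a@B4, b@B3, c@B1, d@B1}
  B4:  IN={a@B4, b@B3, c@B1, d@B1}  OUT={a@B4, b@B3, c@B1, d@B1}
  B5:  IN={a@B4, b@B3, c@B1, d@B1}  OUT={a@B4, b@B3, c@B1, d@B1, f@B5}
  B6:  IN={a@B4, b@B3, c@B1, d@B1, f@B5}  OUT={a@B4, b@B3, c@B6, d@B1, f@B5}

Merge at B0 (entry node, so the boundary value {} is joined with the incoming edge(s)): IN[B0] = {} ⊔ OUT[B2] = {a@B4, b@B2, c@B1, d@B1}

Answer: {a@B4, b@B2, c@B1, d@B1}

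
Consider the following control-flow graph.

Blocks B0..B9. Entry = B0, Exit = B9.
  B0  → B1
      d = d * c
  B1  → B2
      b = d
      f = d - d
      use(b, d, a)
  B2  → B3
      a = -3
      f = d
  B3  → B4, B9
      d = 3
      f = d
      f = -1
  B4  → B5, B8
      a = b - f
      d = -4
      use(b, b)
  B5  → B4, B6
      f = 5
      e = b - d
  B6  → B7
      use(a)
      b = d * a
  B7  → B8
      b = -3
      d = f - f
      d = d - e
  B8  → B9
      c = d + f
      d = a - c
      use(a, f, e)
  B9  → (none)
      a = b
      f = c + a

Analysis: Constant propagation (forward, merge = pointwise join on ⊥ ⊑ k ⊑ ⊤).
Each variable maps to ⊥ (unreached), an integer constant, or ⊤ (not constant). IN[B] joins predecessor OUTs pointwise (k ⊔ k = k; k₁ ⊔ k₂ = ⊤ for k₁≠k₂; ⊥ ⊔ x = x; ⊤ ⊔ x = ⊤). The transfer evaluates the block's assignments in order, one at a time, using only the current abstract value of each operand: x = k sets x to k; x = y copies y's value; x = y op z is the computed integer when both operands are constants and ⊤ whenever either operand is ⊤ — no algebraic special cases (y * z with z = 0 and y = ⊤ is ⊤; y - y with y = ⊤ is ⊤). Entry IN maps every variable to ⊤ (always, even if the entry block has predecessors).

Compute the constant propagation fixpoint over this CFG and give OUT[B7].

Answer: {a: ⊤, b: -3, c: ⊤, d: ⊤, e: ⊤, f: 5}

Trace:
Fixpoint table:
  B0:   IN=(all ⊤)   OUT=(all ⊤)
  B1:   IN=(all ⊤)   OUT=(all ⊤)
  B2:   IN=(all ⊤)   OUT={a:-3; rest ⊤}
  B3:   IN={a:-3; rest ⊤}   OUT={a:-3, d:3, f:-1; rest ⊤}
  B4:   IN=(all ⊤)   OUT={d:-4; rest ⊤}
  B5:   IN={d:-4; rest ⊤}   OUT={d:-4, f:5; rest ⊤}
  B6:   IN={d:-4, f:5; rest ⊤}   OUT={d:-4, f:5; rest ⊤}
  B7:   IN={d:-4, f:5; rest ⊤}   OUT={b:-3, f:5; rest ⊤}
  B8:   IN=(all ⊤)   OUT=(all ⊤)
  B9:   IN=(all ⊤)   OUT=(all ⊤)

Merge at B7: IN[B7] = OUT[B6] = {a: ⊤, b: ⊤, c: ⊤, d: -4, e: ⊤, f: 5}
Applying B7's transfer function to that IN value gives OUT[B7] (row B7 above).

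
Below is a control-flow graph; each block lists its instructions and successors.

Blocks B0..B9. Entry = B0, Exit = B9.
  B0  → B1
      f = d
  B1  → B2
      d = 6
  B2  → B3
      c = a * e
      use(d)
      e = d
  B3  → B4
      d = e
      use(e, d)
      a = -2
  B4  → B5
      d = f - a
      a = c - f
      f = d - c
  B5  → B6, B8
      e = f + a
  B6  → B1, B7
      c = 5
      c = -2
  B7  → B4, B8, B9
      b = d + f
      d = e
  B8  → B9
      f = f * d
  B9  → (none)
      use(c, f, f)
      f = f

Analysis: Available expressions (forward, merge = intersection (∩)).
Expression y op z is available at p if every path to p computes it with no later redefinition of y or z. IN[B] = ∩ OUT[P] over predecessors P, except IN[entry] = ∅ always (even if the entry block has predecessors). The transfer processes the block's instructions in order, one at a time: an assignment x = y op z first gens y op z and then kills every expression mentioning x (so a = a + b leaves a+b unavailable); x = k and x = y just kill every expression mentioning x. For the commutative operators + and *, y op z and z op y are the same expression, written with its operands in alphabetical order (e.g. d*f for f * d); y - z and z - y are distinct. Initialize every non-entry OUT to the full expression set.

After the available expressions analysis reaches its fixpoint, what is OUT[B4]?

Answer: {d-c}

Trace:
Converged values:
  B0:  IN={}  OUT={}
  B1:  IN={}  OUT={}
  B2:  IN={}  OUT={}
  B3:  IN={}  OUT={}
  B4:  IN={}  OUT={d-c}
  B5:  IN={d-c}  OUT={a+f, d-c}
  B6:  IN={a+f, d-c}  OUT={a+f}
  B7:  IN={a+f}  OUT={a+f}
  B8:  IN={a+f}  OUT={}
  B9:  IN={}  OUT={}

Merge at B4: IN[B4] = OUT[B3] ∩ OUT[B7] = {}
Applying B4's transfer function to that IN value gives OUT[B4] (row B4 above).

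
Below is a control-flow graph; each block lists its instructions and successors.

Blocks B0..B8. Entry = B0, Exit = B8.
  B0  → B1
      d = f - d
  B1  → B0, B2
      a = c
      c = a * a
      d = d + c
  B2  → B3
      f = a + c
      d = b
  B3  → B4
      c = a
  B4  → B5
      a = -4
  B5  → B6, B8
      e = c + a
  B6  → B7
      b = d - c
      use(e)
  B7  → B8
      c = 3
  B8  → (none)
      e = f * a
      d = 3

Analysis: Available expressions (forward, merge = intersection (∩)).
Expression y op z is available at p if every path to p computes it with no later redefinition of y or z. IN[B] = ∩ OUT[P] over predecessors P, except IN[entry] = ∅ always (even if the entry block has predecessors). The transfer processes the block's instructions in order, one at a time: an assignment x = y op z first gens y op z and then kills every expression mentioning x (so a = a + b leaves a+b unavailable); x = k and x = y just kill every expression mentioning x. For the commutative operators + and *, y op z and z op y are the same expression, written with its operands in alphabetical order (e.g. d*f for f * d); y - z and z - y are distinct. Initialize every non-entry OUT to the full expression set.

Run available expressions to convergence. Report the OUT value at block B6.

Answer: {a+c, d-c}

Working:
Fixpoint table:
  B0: | IN={} | OUT={}
  B1: | IN={} | OUT={a*a}
  B2: | IN={a*a} | OUT={a*a, a+c}
  B3: | IN={a*a, a+c} | OUT={a*a}
  B4: | IN={a*a} | OUT={}
  B5: | IN={} | OUT={a+c}
  B6: | IN={a+c} | OUT={a+c, d-c}
  B7: | IN={a+c, d-c} | OUT={}
  B8: | IN={} | OUT={a*f}

Merge at B6: IN[B6] = OUT[B5] = {a+c}
Applying B6's transfer function to that IN value gives OUT[B6] (row B6 above).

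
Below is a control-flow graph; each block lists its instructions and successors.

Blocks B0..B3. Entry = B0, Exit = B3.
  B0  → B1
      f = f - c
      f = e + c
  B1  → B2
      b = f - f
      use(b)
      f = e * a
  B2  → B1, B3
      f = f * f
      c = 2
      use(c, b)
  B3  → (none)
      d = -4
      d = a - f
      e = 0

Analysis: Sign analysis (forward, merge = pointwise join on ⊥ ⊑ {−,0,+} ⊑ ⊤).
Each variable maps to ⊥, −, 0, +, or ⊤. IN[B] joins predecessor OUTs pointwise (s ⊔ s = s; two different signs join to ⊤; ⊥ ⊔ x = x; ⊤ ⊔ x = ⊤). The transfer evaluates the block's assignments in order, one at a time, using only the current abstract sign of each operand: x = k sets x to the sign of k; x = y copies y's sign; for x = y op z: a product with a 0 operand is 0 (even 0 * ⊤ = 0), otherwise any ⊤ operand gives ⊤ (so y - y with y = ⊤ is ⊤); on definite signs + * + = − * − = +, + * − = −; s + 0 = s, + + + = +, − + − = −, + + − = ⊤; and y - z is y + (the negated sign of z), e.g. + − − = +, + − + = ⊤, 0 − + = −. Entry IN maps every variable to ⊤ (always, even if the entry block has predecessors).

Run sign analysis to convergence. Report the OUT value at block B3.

Answer: {a: ⊤, b: ⊤, c: +, d: ⊤, e: 0, f: ⊤}

Trace:
Per-block solution:
  B0:   IN=(all ⊤)   OUT=(all ⊤)
  B1:   IN=(all ⊤)   OUT=(all ⊤)
  B2:   IN=(all ⊤)   OUT={c:+; rest ⊤}
  B3:   IN={c:+; rest ⊤}   OUT={c:+, e:0; rest ⊤}

Merge at B3: IN[B3] = OUT[B2] = {a: ⊤, b: ⊤, c: +, d: ⊤, e: ⊤, f: ⊤}
Applying B3's transfer function to that IN value gives OUT[B3] (row B3 above).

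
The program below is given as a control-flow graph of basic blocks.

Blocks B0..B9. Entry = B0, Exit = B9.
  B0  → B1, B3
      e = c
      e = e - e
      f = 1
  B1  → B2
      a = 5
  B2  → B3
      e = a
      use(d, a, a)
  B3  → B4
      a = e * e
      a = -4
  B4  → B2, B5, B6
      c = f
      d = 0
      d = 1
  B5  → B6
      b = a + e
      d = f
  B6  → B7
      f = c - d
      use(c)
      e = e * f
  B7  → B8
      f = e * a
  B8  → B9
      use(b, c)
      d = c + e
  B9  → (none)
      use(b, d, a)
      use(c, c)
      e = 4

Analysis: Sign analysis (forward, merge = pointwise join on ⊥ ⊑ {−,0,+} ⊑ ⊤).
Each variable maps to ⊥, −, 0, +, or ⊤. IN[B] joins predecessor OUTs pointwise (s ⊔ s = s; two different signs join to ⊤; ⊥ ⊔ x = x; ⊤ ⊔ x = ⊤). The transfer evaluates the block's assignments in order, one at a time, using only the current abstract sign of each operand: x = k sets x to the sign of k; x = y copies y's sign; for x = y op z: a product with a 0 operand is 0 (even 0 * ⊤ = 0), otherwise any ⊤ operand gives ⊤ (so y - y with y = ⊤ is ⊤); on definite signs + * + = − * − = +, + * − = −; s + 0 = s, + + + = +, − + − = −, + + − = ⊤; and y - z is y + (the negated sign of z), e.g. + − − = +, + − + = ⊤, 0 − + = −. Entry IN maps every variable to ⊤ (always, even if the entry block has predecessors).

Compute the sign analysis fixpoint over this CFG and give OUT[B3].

Answer: {a: -, b: ⊤, c: ⊤, d: ⊤, e: ⊤, f: +}

Derivation:
Per-block solution:
  B0:  IN=(all ⊤)  OUT={f:+; rest ⊤}
  B1:  IN={f:+; rest ⊤}  OUT={a:+, f:+; rest ⊤}
  B2:  IN={f:+; rest ⊤}  OUT={f:+; rest ⊤}
  B3:  IN={f:+; rest ⊤}  OUT={a:-, f:+; rest ⊤}
  B4:  IN={a:-, f:+; rest ⊤}  OUT={a:-, c:+, d:+, f:+; rest ⊤}
  B5:  IN={a:-, c:+, d:+, f:+; rest ⊤}  OUT={a:-, c:+, d:+, f:+; rest ⊤}
  B6:  IN={a:-, c:+, d:+, f:+; rest ⊤}  OUT={a:-, c:+, d:+; rest ⊤}
  B7:  IN={a:-, c:+, d:+; rest ⊤}  OUT={a:-, c:+, d:+; rest ⊤}
  B8:  IN={a:-, c:+, d:+; rest ⊤}  OUT={a:-, c:+; rest ⊤}
  B9:  IN={a:-, c:+; rest ⊤}  OUT={a:-, c:+, e:+; rest ⊤}

Merge at B3: IN[B3] = OUT[B0] ⊔ OUT[B2] = {a: ⊤, b: ⊤, c: ⊤, d: ⊤, e: ⊤, f: +}
Applying B3's transfer function to that IN value gives OUT[B3] (row B3 above).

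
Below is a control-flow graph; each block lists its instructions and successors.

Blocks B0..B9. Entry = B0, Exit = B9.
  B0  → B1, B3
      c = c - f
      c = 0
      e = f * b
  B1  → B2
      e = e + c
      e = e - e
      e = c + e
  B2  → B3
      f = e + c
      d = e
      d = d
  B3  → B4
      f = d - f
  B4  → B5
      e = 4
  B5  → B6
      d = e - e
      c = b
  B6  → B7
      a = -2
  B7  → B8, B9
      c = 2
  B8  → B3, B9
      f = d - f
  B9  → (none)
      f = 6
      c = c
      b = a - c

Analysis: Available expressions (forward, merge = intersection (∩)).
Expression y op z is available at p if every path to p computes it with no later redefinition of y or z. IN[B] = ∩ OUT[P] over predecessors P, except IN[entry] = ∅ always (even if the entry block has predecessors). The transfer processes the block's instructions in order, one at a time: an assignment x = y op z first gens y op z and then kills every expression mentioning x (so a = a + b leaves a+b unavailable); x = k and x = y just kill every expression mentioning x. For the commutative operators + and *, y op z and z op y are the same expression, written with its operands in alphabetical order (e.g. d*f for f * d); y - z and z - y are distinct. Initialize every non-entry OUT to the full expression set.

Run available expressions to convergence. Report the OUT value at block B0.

Converged values:
  B0: | IN={} | OUT={b*f}
  B1: | IN={b*f} | OUT={b*f}
  B2: | IN={b*f} | OUT={c+e}
  B3: | IN={} | OUT={}
  B4: | IN={} | OUT={}
  B5: | IN={} | OUT={e-e}
  B6: | IN={e-e} | OUT={e-e}
  B7: | IN={e-e} | OUT={e-e}
  B8: | IN={e-e} | OUT={e-e}
  B9: | IN={e-e} | OUT={a-c, e-e}

B0 is the boundary node: IN[B0] = {}
Applying B0's transfer function to that IN value gives OUT[B0] (row B0 above).

Answer: {b*f}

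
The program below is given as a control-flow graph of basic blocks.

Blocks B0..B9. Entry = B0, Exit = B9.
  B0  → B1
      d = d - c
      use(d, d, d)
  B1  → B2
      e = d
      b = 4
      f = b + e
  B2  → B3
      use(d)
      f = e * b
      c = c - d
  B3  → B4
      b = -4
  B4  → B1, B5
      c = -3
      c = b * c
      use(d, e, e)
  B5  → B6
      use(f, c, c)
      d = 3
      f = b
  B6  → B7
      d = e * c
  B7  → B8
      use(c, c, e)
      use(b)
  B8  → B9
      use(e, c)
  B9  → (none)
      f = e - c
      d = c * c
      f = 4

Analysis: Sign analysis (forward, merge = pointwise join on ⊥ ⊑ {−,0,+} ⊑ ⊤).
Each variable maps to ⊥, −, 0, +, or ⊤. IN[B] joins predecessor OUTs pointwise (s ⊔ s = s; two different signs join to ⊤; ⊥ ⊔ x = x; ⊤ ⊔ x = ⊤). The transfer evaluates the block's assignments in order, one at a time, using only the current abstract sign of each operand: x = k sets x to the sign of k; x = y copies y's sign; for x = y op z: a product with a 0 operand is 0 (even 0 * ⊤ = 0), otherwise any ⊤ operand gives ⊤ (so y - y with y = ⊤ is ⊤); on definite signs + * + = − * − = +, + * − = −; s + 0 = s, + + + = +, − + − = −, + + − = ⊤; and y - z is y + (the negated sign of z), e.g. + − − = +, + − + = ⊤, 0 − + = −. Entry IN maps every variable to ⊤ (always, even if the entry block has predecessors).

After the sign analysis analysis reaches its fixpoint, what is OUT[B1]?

Per-block solution:
  B0:  IN=(all ⊤)  OUT=(all ⊤)
  B1:  IN=(all ⊤)  OUT={b:+; rest ⊤}
  B2:  IN={b:+; rest ⊤}  OUT={b:+; rest ⊤}
  B3:  IN={b:+; rest ⊤}  OUT={b:-; rest ⊤}
  B4:  IN={b:-; rest ⊤}  OUT={b:-, c:+; rest ⊤}
  B5:  IN={b:-, c:+; rest ⊤}  OUT={b:-, c:+, d:+, f:-; rest ⊤}
  B6:  IN={b:-, c:+, d:+, f:-; rest ⊤}  OUT={b:-, c:+, f:-; rest ⊤}
  B7:  IN={b:-, c:+, f:-; rest ⊤}  OUT={b:-, c:+, f:-; rest ⊤}
  B8:  IN={b:-, c:+, f:-; rest ⊤}  OUT={b:-, c:+, f:-; rest ⊤}
  B9:  IN={b:-, c:+, f:-; rest ⊤}  OUT={b:-, c:+, d:+, f:+; rest ⊤}

Merge at B1: IN[B1] = OUT[B0] ⊔ OUT[B4] = {a: ⊤, b: ⊤, c: ⊤, d: ⊤, e: ⊤, f: ⊤}
Applying B1's transfer function to that IN value gives OUT[B1] (row B1 above).

Answer: {a: ⊤, b: +, c: ⊤, d: ⊤, e: ⊤, f: ⊤}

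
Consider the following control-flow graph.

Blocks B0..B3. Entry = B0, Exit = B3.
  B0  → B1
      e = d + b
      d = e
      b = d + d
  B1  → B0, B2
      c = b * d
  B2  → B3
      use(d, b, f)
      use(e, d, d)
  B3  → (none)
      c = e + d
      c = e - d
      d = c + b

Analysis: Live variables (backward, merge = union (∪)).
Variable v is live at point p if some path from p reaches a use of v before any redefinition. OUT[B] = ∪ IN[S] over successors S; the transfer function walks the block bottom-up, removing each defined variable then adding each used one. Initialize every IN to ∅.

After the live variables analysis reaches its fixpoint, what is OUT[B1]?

Answer: {b, d, e, f}

Trace:
Per-block solution:
  B0: | IN={b, d, f} | OUT={b, d, e, f}
  B1: | IN={b, d, e, f} | OUT={b, d, e, f}
  B2: | IN={b, d, e, f} | OUT={b, d, e}
  B3: | IN={b, d, e} | OUT={}

Merge at B1: OUT[B1] = IN[B0] ⊔ IN[B2] = {b, d, e, f}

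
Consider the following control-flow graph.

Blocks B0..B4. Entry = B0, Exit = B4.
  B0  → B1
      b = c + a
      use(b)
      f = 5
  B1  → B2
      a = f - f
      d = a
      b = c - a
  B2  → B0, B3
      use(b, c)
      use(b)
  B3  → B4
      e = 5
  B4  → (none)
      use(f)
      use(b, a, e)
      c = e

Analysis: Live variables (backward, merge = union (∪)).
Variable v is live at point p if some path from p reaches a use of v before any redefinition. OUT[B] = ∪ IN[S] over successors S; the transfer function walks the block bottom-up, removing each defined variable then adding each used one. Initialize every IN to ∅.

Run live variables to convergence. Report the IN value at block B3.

Answer: {a, b, f}

Working:
Fixpoint table:
  B0: | IN={a, c} | OUT={c, f}
  B1: | IN={c, f} | OUT={a, b, c, f}
  B2: | IN={a, b, c, f} | OUT={a, b, c, f}
  B3: | IN={a, b, f} | OUT={a, b, e, f}
  B4: | IN={a, b, e, f} | OUT={}

Merge at B3: OUT[B3] = IN[B4] = {a, b, e, f}
Applying B3's transfer function to that OUT value gives IN[B3] (row B3 above).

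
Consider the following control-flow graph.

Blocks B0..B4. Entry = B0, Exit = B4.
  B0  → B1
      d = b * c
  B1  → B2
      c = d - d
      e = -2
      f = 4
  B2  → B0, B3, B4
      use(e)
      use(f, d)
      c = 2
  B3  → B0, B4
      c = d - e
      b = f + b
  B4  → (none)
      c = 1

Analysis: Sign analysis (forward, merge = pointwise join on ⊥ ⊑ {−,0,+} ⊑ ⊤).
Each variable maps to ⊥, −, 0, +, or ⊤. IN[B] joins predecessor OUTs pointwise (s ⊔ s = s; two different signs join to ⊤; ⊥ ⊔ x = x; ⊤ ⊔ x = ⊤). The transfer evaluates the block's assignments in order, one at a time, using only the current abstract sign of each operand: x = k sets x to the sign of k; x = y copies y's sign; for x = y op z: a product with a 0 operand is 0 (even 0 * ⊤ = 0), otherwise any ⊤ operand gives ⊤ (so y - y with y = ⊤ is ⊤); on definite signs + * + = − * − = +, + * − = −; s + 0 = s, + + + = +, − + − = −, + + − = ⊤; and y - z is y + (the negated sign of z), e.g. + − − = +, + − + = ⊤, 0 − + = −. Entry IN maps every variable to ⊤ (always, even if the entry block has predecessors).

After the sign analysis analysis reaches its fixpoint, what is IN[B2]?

Per-block solution:
  B0: | IN=(all ⊤) | OUT=(all ⊤)
  B1: | IN=(all ⊤) | OUT={e:-, f:+; rest ⊤}
  B2: | IN={e:-, f:+; rest ⊤} | OUT={c:+, e:-, f:+; rest ⊤}
  B3: | IN={c:+, e:-, f:+; rest ⊤} | OUT={e:-, f:+; rest ⊤}
  B4: | IN={e:-, f:+; rest ⊤} | OUT={c:+, e:-, f:+; rest ⊤}

Merge at B2: IN[B2] = OUT[B1] = {a: ⊤, b: ⊤, c: ⊤, d: ⊤, e: -, f: +}

Answer: {a: ⊤, b: ⊤, c: ⊤, d: ⊤, e: -, f: +}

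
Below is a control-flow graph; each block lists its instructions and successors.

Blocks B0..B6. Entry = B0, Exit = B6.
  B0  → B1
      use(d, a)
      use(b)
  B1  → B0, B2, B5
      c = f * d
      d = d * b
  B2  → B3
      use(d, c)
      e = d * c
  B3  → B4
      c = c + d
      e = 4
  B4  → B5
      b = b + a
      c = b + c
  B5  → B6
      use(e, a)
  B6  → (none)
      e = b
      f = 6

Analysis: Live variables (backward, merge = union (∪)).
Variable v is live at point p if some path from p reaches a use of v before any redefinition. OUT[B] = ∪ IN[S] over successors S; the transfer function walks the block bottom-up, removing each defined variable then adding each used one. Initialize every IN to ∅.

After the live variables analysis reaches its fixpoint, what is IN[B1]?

Answer: {a, b, d, e, f}

Derivation:
Converged values:
  B0: | IN={a, b, d, e, f} | OUT={a, b, d, e, f}
  B1: | IN={a, b, d, e, f} | OUT={a, b, c, d, e, f}
  B2: | IN={a, b, c, d} | OUT={a, b, c, d}
  B3: | IN={a, b, c, d} | OUT={a, b, c, e}
  B4: | IN={a, b, c, e} | OUT={a, b, e}
  B5: | IN={a, b, e} | OUT={b}
  B6: | IN={b} | OUT={}

Merge at B1: OUT[B1] = IN[B0] ⊔ IN[B2] ⊔ IN[B5] = {a, b, c, d, e, f}
Applying B1's transfer function to that OUT value gives IN[B1] (row B1 above).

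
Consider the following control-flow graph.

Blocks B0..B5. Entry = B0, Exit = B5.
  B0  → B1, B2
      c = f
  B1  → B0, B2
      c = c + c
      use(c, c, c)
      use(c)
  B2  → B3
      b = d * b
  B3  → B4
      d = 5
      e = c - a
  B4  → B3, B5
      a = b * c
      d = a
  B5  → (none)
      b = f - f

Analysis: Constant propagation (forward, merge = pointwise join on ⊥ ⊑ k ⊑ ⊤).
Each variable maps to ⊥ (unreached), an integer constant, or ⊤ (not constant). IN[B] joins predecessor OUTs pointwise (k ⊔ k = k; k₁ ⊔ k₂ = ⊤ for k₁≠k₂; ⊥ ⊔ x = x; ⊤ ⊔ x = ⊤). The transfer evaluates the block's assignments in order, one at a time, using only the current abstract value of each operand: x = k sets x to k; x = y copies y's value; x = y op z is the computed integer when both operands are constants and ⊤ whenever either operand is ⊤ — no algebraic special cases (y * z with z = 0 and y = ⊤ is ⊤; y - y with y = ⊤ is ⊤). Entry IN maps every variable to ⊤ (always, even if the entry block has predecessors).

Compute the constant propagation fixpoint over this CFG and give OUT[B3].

Answer: {a: ⊤, b: ⊤, c: ⊤, d: 5, e: ⊤, f: ⊤}

Working:
Per-block solution:
  B0:  IN=(all ⊤)  OUT=(all ⊤)
  B1:  IN=(all ⊤)  OUT=(all ⊤)
  B2:  IN=(all ⊤)  OUT=(all ⊤)
  B3:  IN=(all ⊤)  OUT={d:5; rest ⊤}
  B4:  IN={d:5; rest ⊤}  OUT=(all ⊤)
  B5:  IN=(all ⊤)  OUT=(all ⊤)

Merge at B3: IN[B3] = OUT[B2] ⊔ OUT[B4] = {a: ⊤, b: ⊤, c: ⊤, d: ⊤, e: ⊤, f: ⊤}
Applying B3's transfer function to that IN value gives OUT[B3] (row B3 above).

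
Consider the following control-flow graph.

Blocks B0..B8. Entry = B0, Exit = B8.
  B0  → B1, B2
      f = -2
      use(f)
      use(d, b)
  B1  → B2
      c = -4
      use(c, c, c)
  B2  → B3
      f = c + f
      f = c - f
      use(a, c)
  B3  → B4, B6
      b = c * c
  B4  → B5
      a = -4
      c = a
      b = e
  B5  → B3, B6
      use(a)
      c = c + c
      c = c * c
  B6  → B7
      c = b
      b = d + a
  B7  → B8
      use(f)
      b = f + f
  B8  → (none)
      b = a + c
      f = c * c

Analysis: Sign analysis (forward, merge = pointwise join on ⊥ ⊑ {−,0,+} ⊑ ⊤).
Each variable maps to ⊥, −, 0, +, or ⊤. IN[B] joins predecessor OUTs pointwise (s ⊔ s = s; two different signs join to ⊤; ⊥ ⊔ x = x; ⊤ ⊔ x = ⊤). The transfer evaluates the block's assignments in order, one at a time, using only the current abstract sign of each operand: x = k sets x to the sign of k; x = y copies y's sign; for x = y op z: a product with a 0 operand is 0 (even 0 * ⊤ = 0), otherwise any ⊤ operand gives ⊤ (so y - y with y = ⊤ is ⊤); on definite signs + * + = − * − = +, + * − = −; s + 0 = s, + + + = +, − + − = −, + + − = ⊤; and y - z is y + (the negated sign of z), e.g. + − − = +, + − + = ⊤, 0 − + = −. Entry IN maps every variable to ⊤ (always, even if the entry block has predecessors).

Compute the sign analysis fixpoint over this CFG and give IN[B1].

Answer: {a: ⊤, b: ⊤, c: ⊤, d: ⊤, e: ⊤, f: -}

Trace:
Per-block solution:
  B0: | IN=(all ⊤) | OUT={f:-; rest ⊤}
  B1: | IN={f:-; rest ⊤} | OUT={c:-, f:-; rest ⊤}
  B2: | IN={f:-; rest ⊤} | OUT=(all ⊤)
  B3: | IN=(all ⊤) | OUT=(all ⊤)
  B4: | IN=(all ⊤) | OUT={a:-, c:-; rest ⊤}
  B5: | IN={a:-, c:-; rest ⊤} | OUT={a:-, c:+; rest ⊤}
  B6: | IN=(all ⊤) | OUT=(all ⊤)
  B7: | IN=(all ⊤) | OUT=(all ⊤)
  B8: | IN=(all ⊤) | OUT=(all ⊤)

Merge at B1: IN[B1] = OUT[B0] = {a: ⊤, b: ⊤, c: ⊤, d: ⊤, e: ⊤, f: -}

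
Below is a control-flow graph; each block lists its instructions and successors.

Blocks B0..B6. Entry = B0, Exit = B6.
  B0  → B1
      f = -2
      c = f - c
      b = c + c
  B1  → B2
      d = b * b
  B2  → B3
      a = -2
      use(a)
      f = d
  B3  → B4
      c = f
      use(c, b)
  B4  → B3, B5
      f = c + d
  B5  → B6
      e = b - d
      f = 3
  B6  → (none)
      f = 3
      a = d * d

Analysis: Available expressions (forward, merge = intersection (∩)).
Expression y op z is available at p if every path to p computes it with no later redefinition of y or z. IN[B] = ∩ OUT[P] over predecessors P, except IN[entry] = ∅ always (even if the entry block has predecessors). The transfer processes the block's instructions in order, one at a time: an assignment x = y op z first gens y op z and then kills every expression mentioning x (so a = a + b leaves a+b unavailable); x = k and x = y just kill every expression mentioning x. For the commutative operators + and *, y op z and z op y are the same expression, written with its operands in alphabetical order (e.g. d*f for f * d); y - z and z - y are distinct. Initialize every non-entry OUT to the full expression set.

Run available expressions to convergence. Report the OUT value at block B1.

Answer: {b*b, c+c}

Working:
Fixpoint table:
  B0:  IN={}  OUT={c+c}
  B1:  IN={c+c}  OUT={b*b, c+c}
  B2:  IN={b*b, c+c}  OUT={b*b, c+c}
  B3:  IN={b*b}  OUT={b*b}
  B4:  IN={b*b}  OUT={b*b, c+d}
  B5:  IN={b*b, c+d}  OUT={b*b, b-d, c+d}
  B6:  IN={b*b, b-d, c+d}  OUT={b*b, b-d, c+d, d*d}

Merge at B1: IN[B1] = OUT[B0] = {c+c}
Applying B1's transfer function to that IN value gives OUT[B1] (row B1 above).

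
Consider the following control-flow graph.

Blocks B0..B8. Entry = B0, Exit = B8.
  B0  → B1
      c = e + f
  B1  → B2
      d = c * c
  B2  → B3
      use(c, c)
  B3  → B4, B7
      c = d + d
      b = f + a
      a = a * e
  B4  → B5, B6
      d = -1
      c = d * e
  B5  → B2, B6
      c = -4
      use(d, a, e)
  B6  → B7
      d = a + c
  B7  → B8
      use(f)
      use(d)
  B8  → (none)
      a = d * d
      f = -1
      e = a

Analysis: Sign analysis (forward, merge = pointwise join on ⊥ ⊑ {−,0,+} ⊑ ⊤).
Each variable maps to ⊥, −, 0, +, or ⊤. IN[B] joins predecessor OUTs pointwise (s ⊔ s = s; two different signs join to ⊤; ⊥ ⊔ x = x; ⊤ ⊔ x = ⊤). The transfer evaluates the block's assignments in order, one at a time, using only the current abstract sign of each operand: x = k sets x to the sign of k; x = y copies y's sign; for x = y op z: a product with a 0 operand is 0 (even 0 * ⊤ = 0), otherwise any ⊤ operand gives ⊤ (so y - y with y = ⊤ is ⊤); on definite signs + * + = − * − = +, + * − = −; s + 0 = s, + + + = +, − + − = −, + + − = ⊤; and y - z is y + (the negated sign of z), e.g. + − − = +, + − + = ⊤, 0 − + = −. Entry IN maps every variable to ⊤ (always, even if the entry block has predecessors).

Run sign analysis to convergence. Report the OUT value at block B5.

Converged values:
  B0:   IN=(all ⊤)   OUT=(all ⊤)
  B1:   IN=(all ⊤)   OUT=(all ⊤)
  B2:   IN=(all ⊤)   OUT=(all ⊤)
  B3:   IN=(all ⊤)   OUT=(all ⊤)
  B4:   IN=(all ⊤)   OUT={d:-; rest ⊤}
  B5:   IN={d:-; rest ⊤}   OUT={c:-, d:-; rest ⊤}
  B6:   IN={d:-; rest ⊤}   OUT=(all ⊤)
  B7:   IN=(all ⊤)   OUT=(all ⊤)
  B8:   IN=(all ⊤)   OUT={f:-; rest ⊤}

Merge at B5: IN[B5] = OUT[B4] = {a: ⊤, b: ⊤, c: ⊤, d: -, e: ⊤, f: ⊤}
Applying B5's transfer function to that IN value gives OUT[B5] (row B5 above).

Answer: {a: ⊤, b: ⊤, c: -, d: -, e: ⊤, f: ⊤}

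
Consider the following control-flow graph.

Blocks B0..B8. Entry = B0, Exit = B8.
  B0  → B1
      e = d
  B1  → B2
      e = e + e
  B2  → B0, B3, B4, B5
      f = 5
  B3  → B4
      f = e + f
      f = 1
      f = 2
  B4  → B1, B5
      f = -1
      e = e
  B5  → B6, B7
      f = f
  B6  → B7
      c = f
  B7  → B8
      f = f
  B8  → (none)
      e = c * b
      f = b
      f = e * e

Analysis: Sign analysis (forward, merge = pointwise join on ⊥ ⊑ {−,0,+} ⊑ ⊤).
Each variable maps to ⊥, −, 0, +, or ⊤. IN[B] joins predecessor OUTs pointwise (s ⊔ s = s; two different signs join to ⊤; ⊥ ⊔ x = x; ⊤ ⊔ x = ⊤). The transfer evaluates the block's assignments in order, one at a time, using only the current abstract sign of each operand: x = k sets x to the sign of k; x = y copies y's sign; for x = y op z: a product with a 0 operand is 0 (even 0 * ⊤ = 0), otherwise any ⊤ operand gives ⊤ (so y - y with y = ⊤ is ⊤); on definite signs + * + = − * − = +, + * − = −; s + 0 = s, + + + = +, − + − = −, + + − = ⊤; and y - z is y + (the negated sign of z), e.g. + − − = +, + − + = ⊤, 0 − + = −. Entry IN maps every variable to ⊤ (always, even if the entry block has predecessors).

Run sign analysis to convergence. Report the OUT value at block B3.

Answer: {a: ⊤, b: ⊤, c: ⊤, d: ⊤, e: ⊤, f: +}

Derivation:
Per-block solution:
  B0:  IN=(all ⊤)  OUT=(all ⊤)
  B1:  IN=(all ⊤)  OUT=(all ⊤)
  B2:  IN=(all ⊤)  OUT={f:+; rest ⊤}
  B3:  IN={f:+; rest ⊤}  OUT={f:+; rest ⊤}
  B4:  IN={f:+; rest ⊤}  OUT={f:-; rest ⊤}
  B5:  IN=(all ⊤)  OUT=(all ⊤)
  B6:  IN=(all ⊤)  OUT=(all ⊤)
  B7:  IN=(all ⊤)  OUT=(all ⊤)
  B8:  IN=(all ⊤)  OUT=(all ⊤)

Merge at B3: IN[B3] = OUT[B2] = {a: ⊤, b: ⊤, c: ⊤, d: ⊤, e: ⊤, f: +}
Applying B3's transfer function to that IN value gives OUT[B3] (row B3 above).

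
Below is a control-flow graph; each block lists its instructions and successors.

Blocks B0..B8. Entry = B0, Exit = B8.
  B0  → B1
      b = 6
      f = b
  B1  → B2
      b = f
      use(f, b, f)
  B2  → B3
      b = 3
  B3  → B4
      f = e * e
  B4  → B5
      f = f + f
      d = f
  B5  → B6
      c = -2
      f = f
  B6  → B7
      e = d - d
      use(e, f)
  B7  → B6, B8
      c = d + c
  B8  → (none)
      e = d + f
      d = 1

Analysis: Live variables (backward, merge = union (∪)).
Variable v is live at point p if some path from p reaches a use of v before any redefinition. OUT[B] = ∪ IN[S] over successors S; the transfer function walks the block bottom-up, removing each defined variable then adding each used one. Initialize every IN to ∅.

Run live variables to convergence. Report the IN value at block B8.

Answer: {d, f}

Working:
Fixpoint table:
  B0:  IN={e}  OUT={e, f}
  B1:  IN={e, f}  OUT={e}
  B2:  IN={e}  OUT={e}
  B3:  IN={e}  OUT={f}
  B4:  IN={f}  OUT={d, f}
  B5:  IN={d, f}  OUT={c, d, f}
  B6:  IN={c, d, f}  OUT={c, d, f}
  B7:  IN={c, d, f}  OUT={c, d, f}
  B8:  IN={d, f}  OUT={}

B8 is the boundary node: OUT[B8] = {}
Applying B8's transfer function to that OUT value gives IN[B8] (row B8 above).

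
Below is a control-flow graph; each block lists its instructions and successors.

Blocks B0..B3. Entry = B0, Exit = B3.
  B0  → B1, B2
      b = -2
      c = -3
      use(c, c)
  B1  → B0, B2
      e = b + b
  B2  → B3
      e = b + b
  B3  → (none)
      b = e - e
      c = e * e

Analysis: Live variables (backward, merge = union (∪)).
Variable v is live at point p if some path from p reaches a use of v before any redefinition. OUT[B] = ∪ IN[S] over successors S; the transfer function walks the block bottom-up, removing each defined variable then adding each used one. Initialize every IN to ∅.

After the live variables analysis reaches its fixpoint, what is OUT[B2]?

Answer: {e}

Working:
Converged values:
  B0:   IN={}   OUT={b}
  B1:   IN={b}   OUT={b}
  B2:   IN={b}   OUT={e}
  B3:   IN={e}   OUT={}

Merge at B2: OUT[B2] = IN[B3] = {e}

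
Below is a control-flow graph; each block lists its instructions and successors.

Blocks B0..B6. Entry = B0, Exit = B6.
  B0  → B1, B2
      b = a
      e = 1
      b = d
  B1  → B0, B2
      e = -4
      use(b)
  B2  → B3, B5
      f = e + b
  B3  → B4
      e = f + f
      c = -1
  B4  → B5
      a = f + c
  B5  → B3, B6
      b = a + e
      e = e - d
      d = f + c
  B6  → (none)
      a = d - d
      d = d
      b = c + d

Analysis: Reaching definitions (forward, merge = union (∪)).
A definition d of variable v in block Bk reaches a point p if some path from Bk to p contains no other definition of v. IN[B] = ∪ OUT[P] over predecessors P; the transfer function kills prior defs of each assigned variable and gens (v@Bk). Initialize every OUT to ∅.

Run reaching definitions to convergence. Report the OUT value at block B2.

Per-block solution:
  B0:   IN={b@B0, e@B1}   OUT={b@B0, e@B0}
  B1:   IN={b@B0, e@B0}   OUT={b@B0, e@B1}
  B2:   IN={b@B0, e@B0, e@B1}   OUT={b@B0, e@B0, e@B1, f@B2}
  B3:   IN={a@B4, b@B0, b@B5, c@B3, d@B5, e@B0, e@B1, e@B5, f@B2}   OUT={a@B4, b@B0, b@B5, c@B3, d@B5, e@B3, f@B2}
  B4:   IN={a@B4, b@B0, b@B5, c@B3, d@B5, e@B3, f@B2}   OUT={a@B4, b@B0, b@B5, c@B3, d@B5, e@B3, f@B2}
  B5:   IN={a@B4, b@B0, b@B5, c@B3, d@B5, e@B0, e@B1, e@B3, f@B2}   OUT={a@B4, b@B5, c@B3, d@B5, e@B5, f@B2}
  B6:   IN={a@B4, b@B5, c@B3, d@B5, e@B5, f@B2}   OUT={a@B6, b@B6, c@B3, d@B6, e@B5, f@B2}

Merge at B2: IN[B2] = OUT[B0] ⊔ OUT[B1] = {b@B0, e@B0, e@B1}
Applying B2's transfer function to that IN value gives OUT[B2] (row B2 above).

Answer: {b@B0, e@B0, e@B1, f@B2}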